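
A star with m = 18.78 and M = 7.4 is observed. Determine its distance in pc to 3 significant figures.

m − M = 5 log₁₀(d/10 pc)
18.78 − (7.4) = 11.38 = 5 log₁₀(d/10)
d = 10 × 10^(11.38/5) = 10 × 10^2.276 = 1888 pc.

1.89×10^3 pc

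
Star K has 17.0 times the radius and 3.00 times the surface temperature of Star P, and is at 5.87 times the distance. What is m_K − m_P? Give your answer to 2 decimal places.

L_K/L_P = (17.0)²(3.00)⁴ = 2.341×10^4.
F_K/F_P = (L_K/L_P)/(d_K/d_P)² = 2.341×10^4/34.46 = 679.4.
m_K − m_P = −2.5 log₁₀(679.4) = -7.08.

-7.08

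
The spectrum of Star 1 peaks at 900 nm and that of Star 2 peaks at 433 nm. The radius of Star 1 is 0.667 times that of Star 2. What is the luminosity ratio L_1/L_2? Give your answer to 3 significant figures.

0.0238

Wien's law gives T ∝ 1/λ_max, so T_1/T_2 = λ_2/λ_1 = 433/900 = 0.4811.
Then L ∝ R²T⁴ gives L_1/L_2 = (0.667)² × (0.4811)⁴ = 0.4449 × 0.05358 = 0.02384.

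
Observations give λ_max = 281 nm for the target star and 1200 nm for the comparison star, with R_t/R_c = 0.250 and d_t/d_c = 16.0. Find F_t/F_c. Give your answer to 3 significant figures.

Wien's law: T_t/T_c = λ_c/λ_t = 1200/281 = 4.270.
L_t/L_c = (R_t/R_c)²(T_t/T_c)⁴ = (0.250)²(4.270)⁴ = 20.79.
F_t/F_c = (L_t/L_c)/(d_t/d_c)² = 20.79/(16.0)² = 0.08120.

0.0812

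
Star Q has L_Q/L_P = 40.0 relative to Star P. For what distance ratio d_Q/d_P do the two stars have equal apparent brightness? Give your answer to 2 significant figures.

6.3

Equal flux requires L_Q/d_Q² = L_P/d_P², so d_Q/d_P = √(L_Q/L_P)
= √(40.0) = 6.325.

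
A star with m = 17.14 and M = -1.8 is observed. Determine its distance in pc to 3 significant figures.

6.14×10^4 pc

m − M = 5 log₁₀(d/10 pc)
17.14 − (-1.8) = 18.94 = 5 log₁₀(d/10)
d = 10 × 10^(18.94/5) = 10 × 10^3.788 = 6.138×10^4 pc.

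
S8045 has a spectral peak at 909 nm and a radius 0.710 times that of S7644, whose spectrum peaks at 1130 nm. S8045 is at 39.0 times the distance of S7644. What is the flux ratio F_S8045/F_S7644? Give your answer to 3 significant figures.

Wien's law: T_S8045/T_S7644 = λ_S7644/λ_S8045 = 1130/909 = 1.243.
L_S8045/L_S7644 = (R_S8045/R_S7644)²(T_S8045/T_S7644)⁴ = (0.710)²(1.243)⁴ = 1.204.
F_S8045/F_S7644 = (L_S8045/L_S7644)/(d_S8045/d_S7644)² = 1.204/(39.0)² = 7.915×10^-4.

7.91×10^-4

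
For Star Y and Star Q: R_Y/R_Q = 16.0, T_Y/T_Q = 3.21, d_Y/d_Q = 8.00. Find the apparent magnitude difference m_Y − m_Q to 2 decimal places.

-6.57

L_Y/L_Q = (16.0)²(3.21)⁴ = 2.718×10^4.
F_Y/F_Q = (L_Y/L_Q)/(d_Y/d_Q)² = 2.718×10^4/64.00 = 424.7.
m_Y − m_Q = −2.5 log₁₀(424.7) = -6.57.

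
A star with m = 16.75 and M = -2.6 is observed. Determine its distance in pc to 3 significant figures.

7.41×10^4 pc

m − M = 5 log₁₀(d/10 pc)
16.75 − (-2.6) = 19.35 = 5 log₁₀(d/10)
d = 10 × 10^(19.35/5) = 10 × 10^3.870 = 7.413×10^4 pc.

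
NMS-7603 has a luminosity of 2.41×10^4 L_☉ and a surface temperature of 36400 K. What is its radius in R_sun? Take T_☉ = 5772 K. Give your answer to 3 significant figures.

R/R_☉ = √(L/L_☉) / (T/T_☉)² = √(2.41×10^4) / (6.306)²
       = 155.2 / 39.77 = 3.904.

3.90 R_sun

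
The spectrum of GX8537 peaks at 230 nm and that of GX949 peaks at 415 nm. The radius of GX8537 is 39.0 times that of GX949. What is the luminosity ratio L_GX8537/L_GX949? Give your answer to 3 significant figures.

1.61×10^4

Wien's law gives T ∝ 1/λ_max, so T_GX8537/T_GX949 = λ_GX949/λ_GX8537 = 415/230 = 1.804.
Then L ∝ R²T⁴ gives L_GX8537/L_GX949 = (39.0)² × (1.804)⁴ = 1521 × 10.60 = 1.612×10^4.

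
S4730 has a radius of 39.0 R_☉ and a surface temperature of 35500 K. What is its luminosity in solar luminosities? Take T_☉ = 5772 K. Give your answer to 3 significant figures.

2.18×10^6 solar luminosities

L/L_☉ = (R/R_☉)² (T/T_☉)⁴ = (39.0)² × (35500/5772)⁴
       = 1521 × (6.150)⁴ = 1521 × 1431 = 2.176×10^6.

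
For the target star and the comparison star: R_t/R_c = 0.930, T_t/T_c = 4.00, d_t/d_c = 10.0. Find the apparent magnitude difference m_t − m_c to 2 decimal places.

L_t/L_c = (0.930)²(4.00)⁴ = 221.4.
F_t/F_c = (L_t/L_c)/(d_t/d_c)² = 221.4/100.0 = 2.214.
m_t − m_c = −2.5 log₁₀(2.214) = -0.86.

-0.86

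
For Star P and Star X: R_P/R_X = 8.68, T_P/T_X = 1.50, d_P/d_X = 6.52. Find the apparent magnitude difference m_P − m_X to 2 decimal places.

-2.38

L_P/L_X = (8.68)²(1.50)⁴ = 381.4.
F_P/F_X = (L_P/L_X)/(d_P/d_X)² = 381.4/42.51 = 8.972.
m_P − m_X = −2.5 log₁₀(8.972) = -2.38.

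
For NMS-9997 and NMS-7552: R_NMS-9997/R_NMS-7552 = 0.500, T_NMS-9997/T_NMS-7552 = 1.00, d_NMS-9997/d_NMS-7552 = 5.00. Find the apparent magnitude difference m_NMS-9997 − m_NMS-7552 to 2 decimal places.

5.00

L_NMS-9997/L_NMS-7552 = (0.500)²(1.00)⁴ = 0.2500.
F_NMS-9997/F_NMS-7552 = (L_NMS-9997/L_NMS-7552)/(d_NMS-9997/d_NMS-7552)² = 0.2500/25.00 = 0.01000.
m_NMS-9997 − m_NMS-7552 = −2.5 log₁₀(0.01000) = 5.00.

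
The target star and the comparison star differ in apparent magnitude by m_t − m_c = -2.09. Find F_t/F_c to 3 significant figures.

6.85

F_t/F_c = 10^(−(m_t − m_c)/2.5) = 10^(2.09/2.5) = 10^0.836 = 6.855.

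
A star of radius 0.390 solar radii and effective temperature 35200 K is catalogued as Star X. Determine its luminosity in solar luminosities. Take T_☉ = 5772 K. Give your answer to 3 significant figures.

210 solar luminosities

L/L_☉ = (R/R_☉)² (T/T_☉)⁴ = (0.390)² × (35200/5772)⁴
       = 0.1521 × (6.098)⁴ = 0.1521 × 1383 = 210.4.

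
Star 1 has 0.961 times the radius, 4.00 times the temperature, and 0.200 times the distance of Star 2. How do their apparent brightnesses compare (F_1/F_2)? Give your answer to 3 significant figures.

L_1/L_2 = (R_1/R_2)²(T_1/T_2)⁴ = (0.961)² × (4.00)⁴ = 236.4.
F_1/F_2 = (L_1/L_2)/(d_1/d_2)² = 236.4 / (0.200)² = 5911.

5.91×10^3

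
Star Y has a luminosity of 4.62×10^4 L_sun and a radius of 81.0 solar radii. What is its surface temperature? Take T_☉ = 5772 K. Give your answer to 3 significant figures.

9.40×10^3 K

T/T_☉ = (L/L_☉)^(1/4) / (R/R_☉)^(1/2)
T = 5772 × (4.62×10^4)^(1/4) / √(81.0) = 5772 × 14.66 / 9.000 = 9403 K.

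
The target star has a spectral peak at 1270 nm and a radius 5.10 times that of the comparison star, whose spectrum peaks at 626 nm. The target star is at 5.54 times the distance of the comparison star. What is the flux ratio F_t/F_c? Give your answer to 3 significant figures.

0.0500

Wien's law: T_t/T_c = λ_c/λ_t = 626/1270 = 0.4929.
L_t/L_c = (R_t/R_c)²(T_t/T_c)⁴ = (5.10)²(0.4929)⁴ = 1.535.
F_t/F_c = (L_t/L_c)/(d_t/d_c)² = 1.535/(5.54)² = 0.05003.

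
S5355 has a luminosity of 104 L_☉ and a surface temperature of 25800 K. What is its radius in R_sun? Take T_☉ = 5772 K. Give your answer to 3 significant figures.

R/R_☉ = √(L/L_☉) / (T/T_☉)² = √(104) / (4.470)²
       = 10.20 / 19.98 = 0.5104.

0.510 R_sun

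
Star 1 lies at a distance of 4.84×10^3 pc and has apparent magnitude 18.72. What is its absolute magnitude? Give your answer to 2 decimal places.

5.30

M = m − 5 log₁₀(d/10 pc) = 18.72 − 5 log₁₀(4.84×10^3/10)
  = 18.72 − 5 × 2.685 = 18.72 − 13.42 = 5.30.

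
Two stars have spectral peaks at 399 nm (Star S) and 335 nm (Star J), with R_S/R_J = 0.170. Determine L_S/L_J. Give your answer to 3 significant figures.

0.0144

Wien's law gives T ∝ 1/λ_max, so T_S/T_J = λ_J/λ_S = 335/399 = 0.8396.
Then L ∝ R²T⁴ gives L_S/L_J = (0.170)² × (0.8396)⁴ = 0.02890 × 0.4969 = 0.01436.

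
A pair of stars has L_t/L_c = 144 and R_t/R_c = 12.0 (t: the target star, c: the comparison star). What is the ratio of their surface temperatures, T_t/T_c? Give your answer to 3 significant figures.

1.00

L ∝ R²T⁴ gives T ∝ (L/R²)^(1/4), so
T_t/T_c = (144 / 12.0²)^(1/4) = (1.000)^(1/4) = 1.000.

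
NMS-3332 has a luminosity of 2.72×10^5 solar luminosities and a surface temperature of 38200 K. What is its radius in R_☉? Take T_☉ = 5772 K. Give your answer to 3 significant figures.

R/R_☉ = √(L/L_☉) / (T/T_☉)² = √(2.72×10^5) / (6.618)²
       = 521.5 / 43.80 = 11.91.

11.9 R_☉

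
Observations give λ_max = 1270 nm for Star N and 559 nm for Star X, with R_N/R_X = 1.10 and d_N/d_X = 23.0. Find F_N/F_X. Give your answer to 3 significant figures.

Wien's law: T_N/T_X = λ_X/λ_N = 559/1270 = 0.4402.
L_N/L_X = (R_N/R_X)²(T_N/T_X)⁴ = (1.10)²(0.4402)⁴ = 0.04542.
F_N/F_X = (L_N/L_X)/(d_N/d_X)² = 0.04542/(23.0)² = 8.585×10^-5.

8.59×10^-5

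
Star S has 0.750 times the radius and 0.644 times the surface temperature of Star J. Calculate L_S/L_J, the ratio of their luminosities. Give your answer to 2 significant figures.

0.097

From the Stefan–Boltzmann law, L ∝ R²T⁴, so
L_S/L_J = (R_S/R_J)² (T_S/T_J)⁴ = (0.750)² × (0.644)⁴ = 0.5625 × 0.1720 = 0.09675.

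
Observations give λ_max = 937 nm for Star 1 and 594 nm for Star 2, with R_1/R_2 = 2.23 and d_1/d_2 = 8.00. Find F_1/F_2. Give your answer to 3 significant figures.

0.0125

Wien's law: T_1/T_2 = λ_2/λ_1 = 594/937 = 0.6339.
L_1/L_2 = (R_1/R_2)²(T_1/T_2)⁴ = (2.23)²(0.6339)⁴ = 0.8032.
F_1/F_2 = (L_1/L_2)/(d_1/d_2)² = 0.8032/(8.00)² = 0.01255.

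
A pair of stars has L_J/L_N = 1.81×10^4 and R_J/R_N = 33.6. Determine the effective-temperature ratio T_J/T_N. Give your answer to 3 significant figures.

2.00

L ∝ R²T⁴ gives T ∝ (L/R²)^(1/4), so
T_J/T_N = (1.81×10^4 / 33.6²)^(1/4) = (16.03)^(1/4) = 2.001.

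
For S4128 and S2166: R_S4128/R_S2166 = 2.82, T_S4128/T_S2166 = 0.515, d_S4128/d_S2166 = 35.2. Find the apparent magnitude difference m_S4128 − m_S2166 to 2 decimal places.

L_S4128/L_S2166 = (2.82)²(0.515)⁴ = 0.5594.
F_S4128/F_S2166 = (L_S4128/L_S2166)/(d_S4128/d_S2166)² = 0.5594/1239 = 4.515×10^-4.
m_S4128 − m_S2166 = −2.5 log₁₀(4.515×10^-4) = 8.36.

8.36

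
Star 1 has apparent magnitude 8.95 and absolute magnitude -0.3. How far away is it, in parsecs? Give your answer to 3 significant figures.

m − M = 5 log₁₀(d/10 pc)
8.95 − (-0.3) = 9.25 = 5 log₁₀(d/10)
d = 10 × 10^(9.25/5) = 10 × 10^1.850 = 707.9 pc.

708 pc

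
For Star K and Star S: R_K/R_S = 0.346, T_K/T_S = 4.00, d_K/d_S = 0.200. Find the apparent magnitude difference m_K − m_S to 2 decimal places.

-7.21

L_K/L_S = (0.346)²(4.00)⁴ = 30.65.
F_K/F_S = (L_K/L_S)/(d_K/d_S)² = 30.65/0.04000 = 766.2.
m_K − m_S = −2.5 log₁₀(766.2) = -7.21.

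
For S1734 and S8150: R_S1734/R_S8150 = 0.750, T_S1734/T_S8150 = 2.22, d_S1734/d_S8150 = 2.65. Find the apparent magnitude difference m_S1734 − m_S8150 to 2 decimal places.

-0.72

L_S1734/L_S8150 = (0.750)²(2.22)⁴ = 13.66.
F_S1734/F_S8150 = (L_S1734/L_S8150)/(d_S1734/d_S8150)² = 13.66/7.022 = 1.946.
m_S1734 − m_S8150 = −2.5 log₁₀(1.946) = -0.72.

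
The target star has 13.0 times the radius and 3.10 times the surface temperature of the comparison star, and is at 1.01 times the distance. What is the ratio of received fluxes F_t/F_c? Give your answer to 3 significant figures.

1.53×10^4

L_t/L_c = (R_t/R_c)²(T_t/T_c)⁴ = (13.0)² × (3.10)⁴ = 1.561×10^4.
F_t/F_c = (L_t/L_c)/(d_t/d_c)² = 1.561×10^4 / (1.01)² = 1.530×10^4.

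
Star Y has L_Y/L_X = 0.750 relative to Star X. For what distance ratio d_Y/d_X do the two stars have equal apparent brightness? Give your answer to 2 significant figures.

Equal flux requires L_Y/d_Y² = L_X/d_X², so d_Y/d_X = √(L_Y/L_X)
= √(0.750) = 0.8660.

0.87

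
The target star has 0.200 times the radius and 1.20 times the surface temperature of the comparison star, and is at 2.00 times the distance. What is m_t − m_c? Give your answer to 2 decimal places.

L_t/L_c = (0.200)²(1.20)⁴ = 0.08294.
F_t/F_c = (L_t/L_c)/(d_t/d_c)² = 0.08294/4.000 = 0.02074.
m_t − m_c = −2.5 log₁₀(0.02074) = 4.21.

4.21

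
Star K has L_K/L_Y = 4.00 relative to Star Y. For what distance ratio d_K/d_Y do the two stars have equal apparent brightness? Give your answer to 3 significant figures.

2.00

Equal flux requires L_K/d_K² = L_Y/d_Y², so d_K/d_Y = √(L_K/L_Y)
= √(4.00) = 2.000.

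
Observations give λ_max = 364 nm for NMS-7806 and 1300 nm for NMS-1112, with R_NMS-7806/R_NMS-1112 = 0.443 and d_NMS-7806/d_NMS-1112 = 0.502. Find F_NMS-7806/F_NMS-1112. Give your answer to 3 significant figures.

Wien's law: T_NMS-7806/T_NMS-1112 = λ_NMS-1112/λ_NMS-7806 = 1300/364 = 3.571.
L_NMS-7806/L_NMS-1112 = (R_NMS-7806/R_NMS-1112)²(T_NMS-7806/T_NMS-1112)⁴ = (0.443)²(3.571)⁴ = 31.93.
F_NMS-7806/F_NMS-1112 = (L_NMS-7806/L_NMS-1112)/(d_NMS-7806/d_NMS-1112)² = 31.93/(0.502)² = 126.7.

127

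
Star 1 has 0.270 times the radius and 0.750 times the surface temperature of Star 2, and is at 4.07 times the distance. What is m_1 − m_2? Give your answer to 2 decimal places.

7.14

L_1/L_2 = (0.270)²(0.750)⁴ = 0.02307.
F_1/F_2 = (L_1/L_2)/(d_1/d_2)² = 0.02307/16.56 = 0.001392.
m_1 − m_2 = −2.5 log₁₀(0.001392) = 7.14.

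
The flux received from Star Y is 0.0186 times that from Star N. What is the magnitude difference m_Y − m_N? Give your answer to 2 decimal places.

m_Y − m_N = −2.5 log₁₀(F_Y/F_N) = −2.5 log₁₀(0.0186) = −2.5 × (-1.730) = 4.326.

4.33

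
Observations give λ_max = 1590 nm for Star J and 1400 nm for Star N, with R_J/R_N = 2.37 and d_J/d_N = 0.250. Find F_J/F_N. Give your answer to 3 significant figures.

Wien's law: T_J/T_N = λ_N/λ_J = 1400/1590 = 0.8805.
L_J/L_N = (R_J/R_N)²(T_J/T_N)⁴ = (2.37)²(0.8805)⁴ = 3.376.
F_J/F_N = (L_J/L_N)/(d_J/d_N)² = 3.376/(0.250)² = 54.02.

54.0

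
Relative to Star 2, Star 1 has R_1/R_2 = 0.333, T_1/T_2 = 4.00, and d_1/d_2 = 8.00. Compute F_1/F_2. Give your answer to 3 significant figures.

0.444

L_1/L_2 = (R_1/R_2)²(T_1/T_2)⁴ = (0.333)² × (4.00)⁴ = 28.39.
F_1/F_2 = (L_1/L_2)/(d_1/d_2)² = 28.39 / (8.00)² = 0.4436.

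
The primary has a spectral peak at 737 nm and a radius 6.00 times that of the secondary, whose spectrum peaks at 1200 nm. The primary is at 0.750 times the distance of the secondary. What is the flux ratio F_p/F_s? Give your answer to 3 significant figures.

450

Wien's law: T_p/T_s = λ_s/λ_p = 1200/737 = 1.628.
L_p/L_s = (R_p/R_s)²(T_p/T_s)⁴ = (6.00)²(1.628)⁴ = 253.0.
F_p/F_s = (L_p/L_s)/(d_p/d_s)² = 253.0/(0.750)² = 449.8.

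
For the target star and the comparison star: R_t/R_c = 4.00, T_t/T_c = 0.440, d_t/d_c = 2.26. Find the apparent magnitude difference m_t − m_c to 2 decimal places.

2.33

L_t/L_c = (4.00)²(0.440)⁴ = 0.5997.
F_t/F_c = (L_t/L_c)/(d_t/d_c)² = 0.5997/5.108 = 0.1174.
m_t − m_c = −2.5 log₁₀(0.1174) = 2.33.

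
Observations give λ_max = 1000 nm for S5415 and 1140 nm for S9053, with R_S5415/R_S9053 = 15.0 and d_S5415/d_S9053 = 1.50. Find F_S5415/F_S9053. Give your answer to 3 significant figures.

Wien's law: T_S5415/T_S9053 = λ_S9053/λ_S5415 = 1140/1000 = 1.140.
L_S5415/L_S9053 = (R_S5415/R_S9053)²(T_S5415/T_S9053)⁴ = (15.0)²(1.140)⁴ = 380.0.
F_S5415/F_S9053 = (L_S5415/L_S9053)/(d_S5415/d_S9053)² = 380.0/(1.50)² = 168.9.

169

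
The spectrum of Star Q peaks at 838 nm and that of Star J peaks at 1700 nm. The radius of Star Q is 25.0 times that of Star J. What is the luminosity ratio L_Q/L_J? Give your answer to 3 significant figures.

Wien's law gives T ∝ 1/λ_max, so T_Q/T_J = λ_J/λ_Q = 1700/838 = 2.029.
Then L ∝ R²T⁴ gives L_Q/L_J = (25.0)² × (2.029)⁴ = 625.0 × 16.94 = 1.059×10^4.

1.06×10^4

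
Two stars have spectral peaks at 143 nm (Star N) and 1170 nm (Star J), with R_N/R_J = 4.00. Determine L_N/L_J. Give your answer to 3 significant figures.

7.17×10^4

Wien's law gives T ∝ 1/λ_max, so T_N/T_J = λ_J/λ_N = 1170/143 = 8.182.
Then L ∝ R²T⁴ gives L_N/L_J = (4.00)² × (8.182)⁴ = 16.00 × 4481 = 7.170×10^4.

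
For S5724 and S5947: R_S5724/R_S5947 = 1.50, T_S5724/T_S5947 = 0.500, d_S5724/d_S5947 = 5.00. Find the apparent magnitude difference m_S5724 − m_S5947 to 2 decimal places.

L_S5724/L_S5947 = (1.50)²(0.500)⁴ = 0.1406.
F_S5724/F_S5947 = (L_S5724/L_S5947)/(d_S5724/d_S5947)² = 0.1406/25.00 = 0.005625.
m_S5724 − m_S5947 = −2.5 log₁₀(0.005625) = 5.62.

5.62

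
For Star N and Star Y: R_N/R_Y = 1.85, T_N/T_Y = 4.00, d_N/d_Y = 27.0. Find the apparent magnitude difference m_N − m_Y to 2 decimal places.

L_N/L_Y = (1.85)²(4.00)⁴ = 876.2.
F_N/F_Y = (L_N/L_Y)/(d_N/d_Y)² = 876.2/729.0 = 1.202.
m_N − m_Y = −2.5 log₁₀(1.202) = -0.20.

-0.20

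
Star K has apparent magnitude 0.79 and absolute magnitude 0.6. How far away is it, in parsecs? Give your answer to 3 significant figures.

10.9 pc

m − M = 5 log₁₀(d/10 pc)
0.79 − (0.6) = 0.19 = 5 log₁₀(d/10)
d = 10 × 10^(0.19/5) = 10 × 10^0.038 = 10.91 pc.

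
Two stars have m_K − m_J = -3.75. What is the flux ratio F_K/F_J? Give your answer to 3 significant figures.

31.6

F_K/F_J = 10^(−(m_K − m_J)/2.5) = 10^(3.75/2.5) = 10^1.500 = 31.62.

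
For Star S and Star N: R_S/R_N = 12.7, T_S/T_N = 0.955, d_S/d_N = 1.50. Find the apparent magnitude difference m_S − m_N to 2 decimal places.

-4.44

L_S/L_N = (12.7)²(0.955)⁴ = 134.2.
F_S/F_N = (L_S/L_N)/(d_S/d_N)² = 134.2/2.250 = 59.63.
m_S − m_N = −2.5 log₁₀(59.63) = -4.44.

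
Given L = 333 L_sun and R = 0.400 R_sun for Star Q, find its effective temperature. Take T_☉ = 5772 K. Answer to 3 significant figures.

3.90×10^4 K

T/T_☉ = (L/L_☉)^(1/4) / (R/R_☉)^(1/2)
T = 5772 × (333)^(1/4) / √(0.400) = 5772 × 4.272 / 0.6325 = 3.899×10^4 K.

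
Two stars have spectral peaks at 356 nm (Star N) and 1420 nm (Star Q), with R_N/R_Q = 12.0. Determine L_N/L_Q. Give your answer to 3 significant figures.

3.65×10^4

Wien's law gives T ∝ 1/λ_max, so T_N/T_Q = λ_Q/λ_N = 1420/356 = 3.989.
Then L ∝ R²T⁴ gives L_N/L_Q = (12.0)² × (3.989)⁴ = 144.0 × 253.1 = 3.645×10^4.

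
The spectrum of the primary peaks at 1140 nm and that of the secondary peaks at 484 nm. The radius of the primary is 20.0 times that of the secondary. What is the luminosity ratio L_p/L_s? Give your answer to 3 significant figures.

Wien's law gives T ∝ 1/λ_max, so T_p/T_s = λ_s/λ_p = 484/1140 = 0.4246.
Then L ∝ R²T⁴ gives L_p/L_s = (20.0)² × (0.4246)⁴ = 400.0 × 0.03249 = 13.00.

13.0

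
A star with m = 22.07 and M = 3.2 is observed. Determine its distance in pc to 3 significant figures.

5.94×10^4 pc

m − M = 5 log₁₀(d/10 pc)
22.07 − (3.2) = 18.87 = 5 log₁₀(d/10)
d = 10 × 10^(18.87/5) = 10 × 10^3.774 = 5.943×10^4 pc.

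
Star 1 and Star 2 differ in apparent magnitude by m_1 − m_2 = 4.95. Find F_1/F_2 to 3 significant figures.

0.0105

F_1/F_2 = 10^(−(m_1 − m_2)/2.5) = 10^(-4.95/2.5) = 10^-1.980 = 0.01047.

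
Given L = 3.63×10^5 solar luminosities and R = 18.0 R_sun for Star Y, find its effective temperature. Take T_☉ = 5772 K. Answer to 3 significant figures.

3.34×10^4 K

T/T_☉ = (L/L_☉)^(1/4) / (R/R_☉)^(1/2)
T = 5772 × (3.63×10^5)^(1/4) / √(18.0) = 5772 × 24.55 / 4.243 = 3.339×10^4 K.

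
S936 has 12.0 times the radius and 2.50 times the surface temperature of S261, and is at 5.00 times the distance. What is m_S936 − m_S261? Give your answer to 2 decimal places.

L_S936/L_S261 = (12.0)²(2.50)⁴ = 5625.
F_S936/F_S261 = (L_S936/L_S261)/(d_S936/d_S261)² = 5625/25.00 = 225.0.
m_S936 − m_S261 = −2.5 log₁₀(225.0) = -5.88.

-5.88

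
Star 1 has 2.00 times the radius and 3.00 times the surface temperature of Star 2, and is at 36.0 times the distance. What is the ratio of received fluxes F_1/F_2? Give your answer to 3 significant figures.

L_1/L_2 = (R_1/R_2)²(T_1/T_2)⁴ = (2.00)² × (3.00)⁴ = 324.0.
F_1/F_2 = (L_1/L_2)/(d_1/d_2)² = 324.0 / (36.0)² = 0.2500.

0.250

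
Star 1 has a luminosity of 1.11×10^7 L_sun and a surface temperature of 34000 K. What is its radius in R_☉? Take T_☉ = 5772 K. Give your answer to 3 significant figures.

96.0 R_☉

R/R_☉ = √(L/L_☉) / (T/T_☉)² = √(1.11×10^7) / (5.891)²
       = 3332 / 34.70 = 96.02.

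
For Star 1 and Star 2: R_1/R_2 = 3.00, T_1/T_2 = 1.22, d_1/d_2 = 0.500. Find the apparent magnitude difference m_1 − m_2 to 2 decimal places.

-4.75

L_1/L_2 = (3.00)²(1.22)⁴ = 19.94.
F_1/F_2 = (L_1/L_2)/(d_1/d_2)² = 19.94/0.2500 = 79.75.
m_1 − m_2 = −2.5 log₁₀(79.75) = -4.75.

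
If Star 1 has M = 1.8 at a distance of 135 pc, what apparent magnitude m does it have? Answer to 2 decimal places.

7.45

m = M + 5 log₁₀(d/10 pc) = 1.8 + 5 log₁₀(135/10)
  = 1.8 + 5 × 1.130 = 1.8 + 5.65 = 7.45.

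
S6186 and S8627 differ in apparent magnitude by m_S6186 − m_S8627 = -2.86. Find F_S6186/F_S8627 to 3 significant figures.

F_S6186/F_S8627 = 10^(−(m_S6186 − m_S8627)/2.5) = 10^(2.86/2.5) = 10^1.144 = 13.93.

13.9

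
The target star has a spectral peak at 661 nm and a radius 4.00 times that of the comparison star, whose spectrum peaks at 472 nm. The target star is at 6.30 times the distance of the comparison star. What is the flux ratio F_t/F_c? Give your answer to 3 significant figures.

0.105

Wien's law: T_t/T_c = λ_c/λ_t = 472/661 = 0.7141.
L_t/L_c = (R_t/R_c)²(T_t/T_c)⁴ = (4.00)²(0.7141)⁴ = 4.160.
F_t/F_c = (L_t/L_c)/(d_t/d_c)² = 4.160/(6.30)² = 0.1048.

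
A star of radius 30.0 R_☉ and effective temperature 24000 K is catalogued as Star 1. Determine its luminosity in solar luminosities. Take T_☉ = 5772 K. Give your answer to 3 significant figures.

L/L_☉ = (R/R_☉)² (T/T_☉)⁴ = (30.0)² × (24000/5772)⁴
       = 900.0 × (4.158)⁴ = 900.0 × 298.9 = 2.690×10^5.

2.69×10^5 solar luminosities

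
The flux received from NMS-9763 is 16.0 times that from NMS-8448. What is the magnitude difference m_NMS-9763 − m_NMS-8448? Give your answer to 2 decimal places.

m_NMS-9763 − m_NMS-8448 = −2.5 log₁₀(F_NMS-9763/F_NMS-8448) = −2.5 log₁₀(16.0) = −2.5 × (1.204) = -3.010.

-3.01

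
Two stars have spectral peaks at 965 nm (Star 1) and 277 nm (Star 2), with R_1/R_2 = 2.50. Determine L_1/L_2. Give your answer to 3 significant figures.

Wien's law gives T ∝ 1/λ_max, so T_1/T_2 = λ_2/λ_1 = 277/965 = 0.2870.
Then L ∝ R²T⁴ gives L_1/L_2 = (2.50)² × (0.2870)⁴ = 6.250 × 0.006789 = 0.04243.

0.0424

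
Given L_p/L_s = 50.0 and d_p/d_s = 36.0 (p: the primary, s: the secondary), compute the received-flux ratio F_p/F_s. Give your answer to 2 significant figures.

0.039

F = L/(4πd²), so F_p/F_s = (L_p/L_s) / (d_p/d_s)²
= 50.0 / (36.0)² = 50.0 / 1296 = 0.03858.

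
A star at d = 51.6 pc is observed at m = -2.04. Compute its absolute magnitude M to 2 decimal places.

-5.60

M = m − 5 log₁₀(d/10 pc) = -2.04 − 5 log₁₀(51.6/10)
  = -2.04 − 5 × 0.713 = -2.04 − 3.56 = -5.60.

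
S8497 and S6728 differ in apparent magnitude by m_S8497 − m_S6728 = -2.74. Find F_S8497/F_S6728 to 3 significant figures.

12.5

F_S8497/F_S6728 = 10^(−(m_S8497 − m_S6728)/2.5) = 10^(2.74/2.5) = 10^1.096 = 12.47.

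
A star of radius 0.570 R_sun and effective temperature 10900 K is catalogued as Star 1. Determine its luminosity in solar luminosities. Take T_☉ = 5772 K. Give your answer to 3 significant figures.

L/L_☉ = (R/R_☉)² (T/T_☉)⁴ = (0.570)² × (10900/5772)⁴
       = 0.3249 × (1.888)⁴ = 0.3249 × 12.72 = 4.132.

4.13 solar luminosities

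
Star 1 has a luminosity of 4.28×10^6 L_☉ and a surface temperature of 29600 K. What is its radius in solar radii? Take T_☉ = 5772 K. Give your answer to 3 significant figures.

78.7 solar radii

R/R_☉ = √(L/L_☉) / (T/T_☉)² = √(4.28×10^6) / (5.128)²
       = 2069 / 26.30 = 78.67.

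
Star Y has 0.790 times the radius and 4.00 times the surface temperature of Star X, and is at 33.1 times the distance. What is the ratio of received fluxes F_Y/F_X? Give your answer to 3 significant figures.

L_Y/L_X = (R_Y/R_X)²(T_Y/T_X)⁴ = (0.790)² × (4.00)⁴ = 159.8.
F_Y/F_X = (L_Y/L_X)/(d_Y/d_X)² = 159.8 / (33.1)² = 0.1458.

0.146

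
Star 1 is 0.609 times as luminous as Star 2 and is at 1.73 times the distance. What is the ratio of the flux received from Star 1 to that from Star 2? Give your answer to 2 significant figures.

F = L/(4πd²), so F_1/F_2 = (L_1/L_2) / (d_1/d_2)²
= 0.609 / (1.73)² = 0.609 / 2.993 = 0.2035.

0.20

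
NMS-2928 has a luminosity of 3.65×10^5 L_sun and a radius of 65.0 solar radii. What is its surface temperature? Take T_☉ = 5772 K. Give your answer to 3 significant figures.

1.76×10^4 K

T/T_☉ = (L/L_☉)^(1/4) / (R/R_☉)^(1/2)
T = 5772 × (3.65×10^5)^(1/4) / √(65.0) = 5772 × 24.58 / 8.062 = 1.760×10^4 K.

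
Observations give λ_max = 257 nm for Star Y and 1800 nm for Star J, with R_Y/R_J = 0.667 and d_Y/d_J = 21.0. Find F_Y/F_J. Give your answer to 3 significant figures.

Wien's law: T_Y/T_J = λ_J/λ_Y = 1800/257 = 7.004.
L_Y/L_J = (R_Y/R_J)²(T_Y/T_J)⁴ = (0.667)²(7.004)⁴ = 1071.
F_Y/F_J = (L_Y/L_J)/(d_Y/d_J)² = 1071/(21.0)² = 2.428.

2.43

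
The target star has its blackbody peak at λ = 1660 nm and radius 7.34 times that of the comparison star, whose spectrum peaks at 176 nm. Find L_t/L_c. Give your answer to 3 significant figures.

0.00681

Wien's law gives T ∝ 1/λ_max, so T_t/T_c = λ_c/λ_t = 176/1660 = 0.1060.
Then L ∝ R²T⁴ gives L_t/L_c = (7.34)² × (0.1060)⁴ = 53.88 × 1.264×10^-4 = 0.006808.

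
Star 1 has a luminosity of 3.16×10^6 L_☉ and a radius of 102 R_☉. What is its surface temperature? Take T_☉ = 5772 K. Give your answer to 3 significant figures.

T/T_☉ = (L/L_☉)^(1/4) / (R/R_☉)^(1/2)
T = 5772 × (3.16×10^6)^(1/4) / √(102) = 5772 × 42.16 / 10.10 = 2.410×10^4 K.

2.41×10^4 K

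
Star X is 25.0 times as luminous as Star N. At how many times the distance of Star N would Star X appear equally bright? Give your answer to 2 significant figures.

5.0

Equal flux requires L_X/d_X² = L_N/d_N², so d_X/d_N = √(L_X/L_N)
= √(25.0) = 5.000.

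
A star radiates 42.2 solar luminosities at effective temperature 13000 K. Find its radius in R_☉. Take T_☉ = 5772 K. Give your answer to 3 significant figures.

1.28 R_☉

R/R_☉ = √(L/L_☉) / (T/T_☉)² = √(42.2) / (2.252)²
       = 6.496 / 5.073 = 1.281.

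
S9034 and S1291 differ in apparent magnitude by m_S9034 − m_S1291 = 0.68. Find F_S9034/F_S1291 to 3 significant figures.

0.535

F_S9034/F_S1291 = 10^(−(m_S9034 − m_S1291)/2.5) = 10^(-0.68/2.5) = 10^-0.272 = 0.5346.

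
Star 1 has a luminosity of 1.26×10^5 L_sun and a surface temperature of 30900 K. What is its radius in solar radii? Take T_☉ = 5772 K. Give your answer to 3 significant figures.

R/R_☉ = √(L/L_☉) / (T/T_☉)² = √(1.26×10^5) / (5.353)²
       = 355.0 / 28.66 = 12.39.

12.4 solar radii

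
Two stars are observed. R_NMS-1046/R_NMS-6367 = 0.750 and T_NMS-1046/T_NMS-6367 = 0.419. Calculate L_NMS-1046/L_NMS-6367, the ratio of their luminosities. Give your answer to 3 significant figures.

From the Stefan–Boltzmann law, L ∝ R²T⁴, so
L_NMS-1046/L_NMS-6367 = (R_NMS-1046/R_NMS-6367)² (T_NMS-1046/T_NMS-6367)⁴ = (0.750)² × (0.419)⁴ = 0.5625 × 0.03082 = 0.01734.

0.0173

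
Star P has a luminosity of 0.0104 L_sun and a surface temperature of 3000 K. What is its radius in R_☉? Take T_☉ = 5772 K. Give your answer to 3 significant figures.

0.378 R_☉

R/R_☉ = √(L/L_☉) / (T/T_☉)² = √(0.0104) / (0.5198)²
       = 0.1020 / 0.2701 = 0.3775.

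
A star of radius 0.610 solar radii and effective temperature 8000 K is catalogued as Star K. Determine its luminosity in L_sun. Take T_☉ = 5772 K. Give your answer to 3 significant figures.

L/L_☉ = (R/R_☉)² (T/T_☉)⁴ = (0.610)² × (8000/5772)⁴
       = 0.3721 × (1.386)⁴ = 0.3721 × 3.690 = 1.373.

1.37 L_sun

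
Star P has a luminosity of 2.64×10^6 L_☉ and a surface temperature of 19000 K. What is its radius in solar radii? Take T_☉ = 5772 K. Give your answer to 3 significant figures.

R/R_☉ = √(L/L_☉) / (T/T_☉)² = √(2.64×10^6) / (3.292)²
       = 1625 / 10.84 = 150.0.

150 solar radii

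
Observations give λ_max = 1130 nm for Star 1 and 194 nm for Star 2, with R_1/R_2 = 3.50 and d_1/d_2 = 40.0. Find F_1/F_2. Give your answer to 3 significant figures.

Wien's law: T_1/T_2 = λ_2/λ_1 = 194/1130 = 0.1717.
L_1/L_2 = (R_1/R_2)²(T_1/T_2)⁴ = (3.50)²(0.1717)⁴ = 0.01064.
F_1/F_2 = (L_1/L_2)/(d_1/d_2)² = 0.01064/(40.0)² = 6.651×10^-6.

6.65×10^-6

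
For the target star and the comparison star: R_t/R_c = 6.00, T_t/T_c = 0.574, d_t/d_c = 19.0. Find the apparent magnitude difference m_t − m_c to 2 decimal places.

4.91

L_t/L_c = (6.00)²(0.574)⁴ = 3.908.
F_t/F_c = (L_t/L_c)/(d_t/d_c)² = 3.908/361.0 = 0.01083.
m_t − m_c = −2.5 log₁₀(0.01083) = 4.91.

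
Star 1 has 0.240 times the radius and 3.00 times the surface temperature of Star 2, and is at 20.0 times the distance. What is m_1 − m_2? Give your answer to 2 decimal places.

4.83

L_1/L_2 = (0.240)²(3.00)⁴ = 4.666.
F_1/F_2 = (L_1/L_2)/(d_1/d_2)² = 4.666/400.0 = 0.01166.
m_1 − m_2 = −2.5 log₁₀(0.01166) = 4.83.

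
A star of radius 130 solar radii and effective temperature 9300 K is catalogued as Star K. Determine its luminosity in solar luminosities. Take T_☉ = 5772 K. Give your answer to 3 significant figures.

1.14×10^5 solar luminosities

L/L_☉ = (R/R_☉)² (T/T_☉)⁴ = (130)² × (9300/5772)⁴
       = 1.690×10^4 × (1.611)⁴ = 1.690×10^4 × 6.739 = 1.139×10^5.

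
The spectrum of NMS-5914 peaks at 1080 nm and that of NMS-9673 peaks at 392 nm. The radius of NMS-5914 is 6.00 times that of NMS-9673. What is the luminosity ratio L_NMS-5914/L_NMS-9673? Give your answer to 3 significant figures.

Wien's law gives T ∝ 1/λ_max, so T_NMS-5914/T_NMS-9673 = λ_NMS-9673/λ_NMS-5914 = 392/1080 = 0.3630.
Then L ∝ R²T⁴ gives L_NMS-5914/L_NMS-9673 = (6.00)² × (0.3630)⁴ = 36.00 × 0.01736 = 0.6248.

0.625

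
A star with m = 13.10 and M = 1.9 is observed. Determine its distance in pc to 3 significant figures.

1.74×10^3 pc

m − M = 5 log₁₀(d/10 pc)
13.10 − (1.9) = 11.20 = 5 log₁₀(d/10)
d = 10 × 10^(11.20/5) = 10 × 10^2.240 = 1738 pc.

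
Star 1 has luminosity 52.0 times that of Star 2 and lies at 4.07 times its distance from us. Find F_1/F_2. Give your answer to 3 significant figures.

3.14

F = L/(4πd²), so F_1/F_2 = (L_1/L_2) / (d_1/d_2)²
= 52.0 / (4.07)² = 52.0 / 16.56 = 3.139.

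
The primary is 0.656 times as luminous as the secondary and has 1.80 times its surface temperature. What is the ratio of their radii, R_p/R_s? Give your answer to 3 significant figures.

0.250

L ∝ R²T⁴ gives R ∝ √L / T², so
R_p/R_s = √(0.656) / (1.80)² = 0.8099 / 3.240 = 0.2500.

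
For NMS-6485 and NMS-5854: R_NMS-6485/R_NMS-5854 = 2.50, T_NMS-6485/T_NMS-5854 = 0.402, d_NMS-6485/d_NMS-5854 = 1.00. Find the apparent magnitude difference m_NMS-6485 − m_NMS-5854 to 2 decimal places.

L_NMS-6485/L_NMS-5854 = (2.50)²(0.402)⁴ = 0.1632.
F_NMS-6485/F_NMS-5854 = (L_NMS-6485/L_NMS-5854)/(d_NMS-6485/d_NMS-5854)² = 0.1632/1.000 = 0.1632.
m_NMS-6485 − m_NMS-5854 = −2.5 log₁₀(0.1632) = 1.97.

1.97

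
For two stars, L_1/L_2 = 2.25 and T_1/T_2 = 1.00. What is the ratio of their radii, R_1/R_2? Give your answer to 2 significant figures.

L ∝ R²T⁴ gives R ∝ √L / T², so
R_1/R_2 = √(2.25) / (1.00)² = 1.500 / 1.000 = 1.500.

1.5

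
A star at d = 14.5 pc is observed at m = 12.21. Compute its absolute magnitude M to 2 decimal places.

11.40

M = m − 5 log₁₀(d/10 pc) = 12.21 − 5 log₁₀(14.5/10)
  = 12.21 − 5 × 0.161 = 12.21 − 0.81 = 11.40.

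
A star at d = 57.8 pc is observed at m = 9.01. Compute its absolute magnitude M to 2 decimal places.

5.20

M = m − 5 log₁₀(d/10 pc) = 9.01 − 5 log₁₀(57.8/10)
  = 9.01 − 5 × 0.762 = 9.01 − 3.81 = 5.20.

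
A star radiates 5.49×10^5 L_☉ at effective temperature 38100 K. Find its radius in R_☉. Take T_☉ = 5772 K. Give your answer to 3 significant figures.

R/R_☉ = √(L/L_☉) / (T/T_☉)² = √(5.49×10^5) / (6.601)²
       = 740.9 / 43.57 = 17.01.

17.0 R_☉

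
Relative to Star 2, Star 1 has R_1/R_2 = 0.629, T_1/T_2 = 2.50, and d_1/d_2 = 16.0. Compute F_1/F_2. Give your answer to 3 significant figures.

L_1/L_2 = (R_1/R_2)²(T_1/T_2)⁴ = (0.629)² × (2.50)⁴ = 15.45.
F_1/F_2 = (L_1/L_2)/(d_1/d_2)² = 15.45 / (16.0)² = 0.06037.

0.0604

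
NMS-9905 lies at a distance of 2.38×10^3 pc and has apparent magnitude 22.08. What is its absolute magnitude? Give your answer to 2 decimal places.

10.20

M = m − 5 log₁₀(d/10 pc) = 22.08 − 5 log₁₀(2.38×10^3/10)
  = 22.08 − 5 × 2.377 = 22.08 − 11.88 = 10.20.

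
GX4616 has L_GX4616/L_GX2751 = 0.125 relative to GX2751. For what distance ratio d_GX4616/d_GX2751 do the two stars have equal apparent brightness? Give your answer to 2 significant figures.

Equal flux requires L_GX4616/d_GX4616² = L_GX2751/d_GX2751², so d_GX4616/d_GX2751 = √(L_GX4616/L_GX2751)
= √(0.125) = 0.3536.

0.35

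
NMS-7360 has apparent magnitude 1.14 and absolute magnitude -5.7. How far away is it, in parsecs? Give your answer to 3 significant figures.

233 pc

m − M = 5 log₁₀(d/10 pc)
1.14 − (-5.7) = 6.84 = 5 log₁₀(d/10)
d = 10 × 10^(6.84/5) = 10 × 10^1.368 = 233.3 pc.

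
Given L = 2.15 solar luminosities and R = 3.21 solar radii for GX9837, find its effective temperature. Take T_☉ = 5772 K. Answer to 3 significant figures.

T/T_☉ = (L/L_☉)^(1/4) / (R/R_☉)^(1/2)
T = 5772 × (2.15)^(1/4) / √(3.21) = 5772 × 1.211 / 1.792 = 3901 K.

3.90×10^3 K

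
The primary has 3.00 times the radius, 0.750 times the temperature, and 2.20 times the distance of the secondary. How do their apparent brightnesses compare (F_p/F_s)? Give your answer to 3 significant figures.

0.588

L_p/L_s = (R_p/R_s)²(T_p/T_s)⁴ = (3.00)² × (0.750)⁴ = 2.848.
F_p/F_s = (L_p/L_s)/(d_p/d_s)² = 2.848 / (2.20)² = 0.5884.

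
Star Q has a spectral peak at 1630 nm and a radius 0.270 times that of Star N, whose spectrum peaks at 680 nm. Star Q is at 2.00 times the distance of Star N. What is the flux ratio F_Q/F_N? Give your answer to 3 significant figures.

Wien's law: T_Q/T_N = λ_N/λ_Q = 680/1630 = 0.4172.
L_Q/L_N = (R_Q/R_N)²(T_Q/T_N)⁴ = (0.270)²(0.4172)⁴ = 0.002208.
F_Q/F_N = (L_Q/L_N)/(d_Q/d_N)² = 0.002208/(2.00)² = 5.520×10^-4.

5.52×10^-4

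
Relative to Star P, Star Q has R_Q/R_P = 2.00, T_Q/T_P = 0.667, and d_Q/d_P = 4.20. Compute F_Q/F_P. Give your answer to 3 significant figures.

0.0449

L_Q/L_P = (R_Q/R_P)²(T_Q/T_P)⁴ = (2.00)² × (0.667)⁴ = 0.7917.
F_Q/F_P = (L_Q/L_P)/(d_Q/d_P)² = 0.7917 / (4.20)² = 0.04488.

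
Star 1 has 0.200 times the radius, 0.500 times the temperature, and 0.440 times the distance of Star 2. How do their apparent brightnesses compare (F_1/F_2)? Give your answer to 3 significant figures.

L_1/L_2 = (R_1/R_2)²(T_1/T_2)⁴ = (0.200)² × (0.500)⁴ = 0.002500.
F_1/F_2 = (L_1/L_2)/(d_1/d_2)² = 0.002500 / (0.440)² = 0.01291.

0.0129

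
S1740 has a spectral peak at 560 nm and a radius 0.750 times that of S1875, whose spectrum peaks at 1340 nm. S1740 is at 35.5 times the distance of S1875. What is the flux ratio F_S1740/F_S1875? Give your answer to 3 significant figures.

Wien's law: T_S1740/T_S1875 = λ_S1875/λ_S1740 = 1340/560 = 2.393.
L_S1740/L_S1875 = (R_S1740/R_S1875)²(T_S1740/T_S1875)⁴ = (0.750)²(2.393)⁴ = 18.44.
F_S1740/F_S1875 = (L_S1740/L_S1875)/(d_S1740/d_S1875)² = 18.44/(35.5)² = 0.01463.

0.0146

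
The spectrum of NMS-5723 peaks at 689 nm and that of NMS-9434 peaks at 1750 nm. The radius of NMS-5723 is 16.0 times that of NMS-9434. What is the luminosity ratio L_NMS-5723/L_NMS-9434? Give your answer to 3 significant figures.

Wien's law gives T ∝ 1/λ_max, so T_NMS-5723/T_NMS-9434 = λ_NMS-9434/λ_NMS-5723 = 1750/689 = 2.540.
Then L ∝ R²T⁴ gives L_NMS-5723/L_NMS-9434 = (16.0)² × (2.540)⁴ = 256.0 × 41.62 = 1.065×10^4.

1.07×10^4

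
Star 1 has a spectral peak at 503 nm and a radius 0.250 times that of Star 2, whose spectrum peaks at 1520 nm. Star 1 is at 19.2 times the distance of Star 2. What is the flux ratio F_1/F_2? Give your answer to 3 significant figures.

0.0141

Wien's law: T_1/T_2 = λ_2/λ_1 = 1520/503 = 3.022.
L_1/L_2 = (R_1/R_2)²(T_1/T_2)⁴ = (0.250)²(3.022)⁴ = 5.212.
F_1/F_2 = (L_1/L_2)/(d_1/d_2)² = 5.212/(19.2)² = 0.01414.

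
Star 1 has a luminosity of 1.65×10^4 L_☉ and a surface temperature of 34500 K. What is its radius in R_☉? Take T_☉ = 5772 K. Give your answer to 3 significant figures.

3.60 R_☉

R/R_☉ = √(L/L_☉) / (T/T_☉)² = √(1.65×10^4) / (5.977)²
       = 128.5 / 35.73 = 3.595.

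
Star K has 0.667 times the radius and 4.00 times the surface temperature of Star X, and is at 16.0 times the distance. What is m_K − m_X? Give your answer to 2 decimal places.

0.88

L_K/L_X = (0.667)²(4.00)⁴ = 113.9.
F_K/F_X = (L_K/L_X)/(d_K/d_X)² = 113.9/256.0 = 0.4449.
m_K − m_X = −2.5 log₁₀(0.4449) = 0.88.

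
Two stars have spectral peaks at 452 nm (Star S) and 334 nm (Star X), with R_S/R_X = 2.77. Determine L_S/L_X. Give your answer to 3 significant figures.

2.29

Wien's law gives T ∝ 1/λ_max, so T_S/T_X = λ_X/λ_S = 334/452 = 0.7389.
Then L ∝ R²T⁴ gives L_S/L_X = (2.77)² × (0.7389)⁴ = 7.673 × 0.2981 = 2.288.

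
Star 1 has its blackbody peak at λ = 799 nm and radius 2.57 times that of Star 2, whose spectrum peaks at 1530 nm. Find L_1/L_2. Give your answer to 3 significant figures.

Wien's law gives T ∝ 1/λ_max, so T_1/T_2 = λ_2/λ_1 = 1530/799 = 1.915.
Then L ∝ R²T⁴ gives L_1/L_2 = (2.57)² × (1.915)⁴ = 6.605 × 13.45 = 88.81.

88.8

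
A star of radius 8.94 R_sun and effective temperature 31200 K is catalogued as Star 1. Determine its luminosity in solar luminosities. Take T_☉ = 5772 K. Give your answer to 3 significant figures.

6.82×10^4 solar luminosities

L/L_☉ = (R/R_☉)² (T/T_☉)⁴ = (8.94)² × (31200/5772)⁴
       = 79.92 × (5.405)⁴ = 79.92 × 853.7 = 6.823×10^4.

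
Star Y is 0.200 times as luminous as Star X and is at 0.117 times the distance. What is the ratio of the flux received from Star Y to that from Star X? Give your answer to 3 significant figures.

F = L/(4πd²), so F_Y/F_X = (L_Y/L_X) / (d_Y/d_X)²
= 0.200 / (0.117)² = 0.200 / 0.01369 = 14.61.

14.6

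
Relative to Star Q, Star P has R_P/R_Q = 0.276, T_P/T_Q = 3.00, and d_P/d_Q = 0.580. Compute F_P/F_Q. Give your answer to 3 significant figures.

18.3

L_P/L_Q = (R_P/R_Q)²(T_P/T_Q)⁴ = (0.276)² × (3.00)⁴ = 6.170.
F_P/F_Q = (L_P/L_Q)/(d_P/d_Q)² = 6.170 / (0.580)² = 18.34.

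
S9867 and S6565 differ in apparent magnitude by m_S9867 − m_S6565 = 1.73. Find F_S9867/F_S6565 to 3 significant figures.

0.203

F_S9867/F_S6565 = 10^(−(m_S9867 − m_S6565)/2.5) = 10^(-1.73/2.5) = 10^-0.692 = 0.2032.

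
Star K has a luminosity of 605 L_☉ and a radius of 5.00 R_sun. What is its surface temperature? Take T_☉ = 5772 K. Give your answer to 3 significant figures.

T/T_☉ = (L/L_☉)^(1/4) / (R/R_☉)^(1/2)
T = 5772 × (605)^(1/4) / √(5.00) = 5772 × 4.960 / 2.236 = 1.280×10^4 K.

1.28×10^4 K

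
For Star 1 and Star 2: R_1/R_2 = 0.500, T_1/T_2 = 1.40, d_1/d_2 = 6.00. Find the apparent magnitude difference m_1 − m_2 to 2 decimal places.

3.93

L_1/L_2 = (0.500)²(1.40)⁴ = 0.9604.
F_1/F_2 = (L_1/L_2)/(d_1/d_2)² = 0.9604/36.00 = 0.02668.
m_1 − m_2 = −2.5 log₁₀(0.02668) = 3.93.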